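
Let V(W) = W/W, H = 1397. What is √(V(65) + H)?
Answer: √1398 ≈ 37.390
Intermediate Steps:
V(W) = 1
√(V(65) + H) = √(1 + 1397) = √1398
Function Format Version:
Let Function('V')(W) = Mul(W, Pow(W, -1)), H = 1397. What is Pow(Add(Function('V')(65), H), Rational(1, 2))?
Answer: Pow(1398, Rational(1, 2)) ≈ 37.390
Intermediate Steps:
Function('V')(W) = 1
Pow(Add(Function('V')(65), H), Rational(1, 2)) = Pow(Add(1, 1397), Rational(1, 2)) = Pow(1398, Rational(1, 2))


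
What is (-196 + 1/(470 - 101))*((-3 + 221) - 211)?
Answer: -506261/369 ≈ -1372.0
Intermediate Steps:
(-196 + 1/(470 - 101))*((-3 + 221) - 211) = (-196 + 1/369)*(218 - 211) = (-196 + 1/369)*7 = -72323/369*7 = -506261/369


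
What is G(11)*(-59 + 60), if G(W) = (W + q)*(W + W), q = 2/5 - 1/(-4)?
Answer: 2563/10 ≈ 256.30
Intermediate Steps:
q = 13/20 (q = 2*(⅕) - 1*(-¼) = ⅖ + ¼ = 13/20 ≈ 0.65000)
G(W) = 2*W*(13/20 + W) (G(W) = (W + 13/20)*(W + W) = (13/20 + W)*(2*W) = 2*W*(13/20 + W))
G(11)*(-59 + 60) = ((⅒)*11*(13 + 20*11))*(-59 + 60) = ((⅒)*11*(13 + 220))*1 = ((⅒)*11*233)*1 = (2563/10)*1 = 2563/10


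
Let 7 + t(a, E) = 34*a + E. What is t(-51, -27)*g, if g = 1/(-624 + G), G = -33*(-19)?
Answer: -1768/3 ≈ -589.33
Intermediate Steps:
t(a, E) = -7 + E + 34*a (t(a, E) = -7 + (34*a + E) = -7 + (E + 34*a) = -7 + E + 34*a)
G = 627
g = 1/3 (g = 1/(-624 + 627) = 1/3 ≈ 0.33333)
t(-51, -27)*g = (-7 - 27 + 34*(-51))*(1/3) = (-7 - 27 - 1734)*(1/3) = -1768*1/3 = -1768/3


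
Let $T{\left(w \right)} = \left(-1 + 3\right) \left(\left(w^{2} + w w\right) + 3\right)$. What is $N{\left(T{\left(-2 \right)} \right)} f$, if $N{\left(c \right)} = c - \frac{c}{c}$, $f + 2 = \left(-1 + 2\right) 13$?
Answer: $231$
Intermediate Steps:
$f = 11$ ($f = -2 + \left(-1 + 2\right) 13 = -2 + 1 \cdot 13 = -2 + 13 = 11$)
$T{\left(w \right)} = 6 + 4 w^{2}$ ($T{\left(w \right)} = 2 \left(\left(w^{2} + w^{2}\right) + 3\right) = 2 \left(2 w^{2} + 3\right) = 2 \left(3 + 2 w^{2}\right) = 6 + 4 w^{2}$)
$N{\left(c \right)} = -1 + c$ ($N{\left(c \right)} = c - 1 = -1 + c$)
$N{\left(T{\left(-2 \right)} \right)} f = \left(-1 + \left(6 + 4 \left(-2\right)^{2}\right)\right) 11 = \left(-1 + \left(6 + 4 \cdot 4\right)\right) 11 = \left(-1 + \left(6 + 16\right)\right) 11 = \left(-1 + 22\right) 11 = 21 \cdot 11 = 231$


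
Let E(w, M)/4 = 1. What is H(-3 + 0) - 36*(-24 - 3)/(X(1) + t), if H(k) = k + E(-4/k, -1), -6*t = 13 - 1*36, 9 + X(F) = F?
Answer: -5807/25 ≈ -232.28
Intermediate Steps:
X(F) = -9 + F
t = 23/6 (t = -(13 - 1*36)/6 = -(13 - 36)/6 = -⅙*(-23) = 23/6 ≈ 3.8333)
E(w, M) = 4 (E(w, M) = 4*1 = 4)
H(k) = 4 + k (H(k) = k + 4 = 4 + k)
H(-3 + 0) - 36*(-24 - 3)/(X(1) + t) = (4 + (-3 + 0)) - 36*(-24 - 3)/((-9 + 1) + 23/6) = (4 - 3) - (-972)/(-8 + 23/6) = 1 - (-972)/(-25/6) = 1 - (-972)*(-6)/25 = 1 - 36*162/25 = 1 - 5832/25 = -5807/25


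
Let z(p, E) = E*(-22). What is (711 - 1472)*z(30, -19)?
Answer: -318098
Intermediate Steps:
z(p, E) = -22*E
(711 - 1472)*z(30, -19) = (711 - 1472)*(-22*(-19)) = -761*418 = -318098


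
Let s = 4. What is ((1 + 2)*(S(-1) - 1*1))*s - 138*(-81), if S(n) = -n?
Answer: 11178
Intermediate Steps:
((1 + 2)*(S(-1) - 1*1))*s - 138*(-81) = ((1 + 2)*(-1*(-1) - 1*1))*4 - 138*(-81) = (3*(1 - 1))*4 + 11178 = (3*0)*4 + 11178 = 0*4 + 11178 = 0 + 11178 = 11178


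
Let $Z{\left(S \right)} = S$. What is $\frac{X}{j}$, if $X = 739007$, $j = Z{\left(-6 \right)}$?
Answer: $- \frac{739007}{6} \approx -1.2317 \cdot 10^{5}$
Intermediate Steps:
$j = -6$
$\frac{X}{j} = \frac{739007}{-6} = 739007 \left(- \frac{1}{6}\right) = - \frac{739007}{6}$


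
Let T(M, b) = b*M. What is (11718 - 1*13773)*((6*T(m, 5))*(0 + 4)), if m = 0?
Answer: 0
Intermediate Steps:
T(M, b) = M*b
(11718 - 1*13773)*((6*T(m, 5))*(0 + 4)) = (11718 - 1*13773)*((6*(0*5))*(0 + 4)) = (11718 - 13773)*((6*0)*4) = -0*4 = -2055*0 = 0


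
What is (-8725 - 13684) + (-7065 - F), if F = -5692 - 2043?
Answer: -21739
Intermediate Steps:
F = -7735
(-8725 - 13684) + (-7065 - F) = (-8725 - 13684) + (-7065 - 1*(-7735)) = -22409 + (-7065 + 7735) = -22409 + 670 = -21739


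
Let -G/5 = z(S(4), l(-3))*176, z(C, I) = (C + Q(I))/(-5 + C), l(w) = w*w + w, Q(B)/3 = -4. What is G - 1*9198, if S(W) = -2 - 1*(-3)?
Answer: -11618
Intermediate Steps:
S(W) = 1 (S(W) = -2 + 3 = 1)
Q(B) = -12 (Q(B) = 3*(-4) = -12)
l(w) = w + w² (l(w) = w² + w = w + w²)
z(C, I) = (-12 + C)/(-5 + C) (z(C, I) = (C - 12)/(-5 + C) = (-12 + C)/(-5 + C))
G = -2420 (G = -5*(-12 + 1)/(-5 + 1)*176 = -5*-11/(-4)*176 = -5*(-¼*(-11))*176 = -55*176/4 = -5*484 = -2420)
G - 1*9198 = -2420 - 1*9198 = -2420 - 9198 = -11618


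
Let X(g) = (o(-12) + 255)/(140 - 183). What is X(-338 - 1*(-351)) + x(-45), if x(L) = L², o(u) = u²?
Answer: 86676/43 ≈ 2015.7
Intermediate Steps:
X(g) = -399/43 (X(g) = ((-12)² + 255)/(140 - 183) = (144 + 255)/(-43) = 399*(-1/43) = -399/43)
X(-338 - 1*(-351)) + x(-45) = -399/43 + (-45)² = -399/43 + 2025 = 86676/43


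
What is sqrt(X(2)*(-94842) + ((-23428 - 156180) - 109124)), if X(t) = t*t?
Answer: 10*I*sqrt(6681) ≈ 817.37*I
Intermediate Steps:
X(t) = t**2
sqrt(X(2)*(-94842) + ((-23428 - 156180) - 109124)) = sqrt(2**2*(-94842) + ((-23428 - 156180) - 109124)) = sqrt(4*(-94842) + (-179608 - 109124)) = sqrt(-379368 - 288732) = sqrt(-668100) = 10*I*sqrt(6681)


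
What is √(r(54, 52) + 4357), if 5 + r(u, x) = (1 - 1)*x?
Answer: 16*√17 ≈ 65.970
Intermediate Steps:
r(u, x) = -5 (r(u, x) = -5 + (1 - 1)*x = -5 + 0*x = -5 + 0 = -5)
√(r(54, 52) + 4357) = √(-5 + 4357) = √4352 = 16*√17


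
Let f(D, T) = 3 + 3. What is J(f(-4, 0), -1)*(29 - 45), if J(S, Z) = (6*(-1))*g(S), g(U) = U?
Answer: 576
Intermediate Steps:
f(D, T) = 6
J(S, Z) = -6*S (J(S, Z) = (6*(-1))*S = -6*S)
J(f(-4, 0), -1)*(29 - 45) = (-6*6)*(29 - 45) = -36*(-16) = 576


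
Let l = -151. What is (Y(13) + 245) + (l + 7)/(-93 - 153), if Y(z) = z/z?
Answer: 10110/41 ≈ 246.59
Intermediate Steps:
Y(z) = 1
(Y(13) + 245) + (l + 7)/(-93 - 153) = (1 + 245) + (-151 + 7)/(-93 - 153) = 246 - 144/(-246) = 246 - 144*(-1/246) = 246 + 24/41 = 10110/41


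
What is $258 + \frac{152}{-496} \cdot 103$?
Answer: $\frac{14039}{62} \approx 226.44$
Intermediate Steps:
$258 + \frac{152}{-496} \cdot 103 = 258 + 152 \left(- \frac{1}{496}\right) 103 = 258 - \frac{1957}{62} = \frac{14039}{62}$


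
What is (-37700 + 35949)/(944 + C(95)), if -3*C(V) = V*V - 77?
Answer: 5253/6116 ≈ 0.85889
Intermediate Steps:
C(V) = 77/3 - V²/3 (C(V) = -(V*V - 77)/3 = -(V² - 77)/3 = -(-77 + V²)/3 = 77/3 - V²/3)
(-37700 + 35949)/(944 + C(95)) = (-37700 + 35949)/(944 + (77/3 - ⅓*95²)) = -1751/(944 + (77/3 - ⅓*9025)) = -1751/(944 + (77/3 - 9025/3)) = -1751/(944 - 8948/3) = -1751/(-6116/3) = -1751*(-3/6116) = 5253/6116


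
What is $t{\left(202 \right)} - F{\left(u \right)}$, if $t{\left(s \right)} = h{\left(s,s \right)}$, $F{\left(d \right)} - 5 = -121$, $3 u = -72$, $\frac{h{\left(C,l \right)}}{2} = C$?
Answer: $520$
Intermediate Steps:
$h{\left(C,l \right)} = 2 C$
$u = -24$ ($u = \frac{1}{3} \left(-72\right) = -24$)
$F{\left(d \right)} = -116$ ($F{\left(d \right)} = 5 - 121 = -116$)
$t{\left(s \right)} = 2 s$
$t{\left(202 \right)} - F{\left(u \right)} = 2 \cdot 202 - -116 = 404 + 116 = 520$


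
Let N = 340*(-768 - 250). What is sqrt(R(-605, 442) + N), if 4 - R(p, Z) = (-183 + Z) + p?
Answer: I*sqrt(345770) ≈ 588.02*I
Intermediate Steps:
R(p, Z) = 187 - Z - p (R(p, Z) = 4 - ((-183 + Z) + p) = 4 - (-183 + Z + p) = 4 + (183 - Z - p) = 187 - Z - p)
N = -346120 (N = 340*(-1018) = -346120)
sqrt(R(-605, 442) + N) = sqrt((187 - 1*442 - 1*(-605)) - 346120) = sqrt((187 - 442 + 605) - 346120) = sqrt(350 - 346120) = sqrt(-345770) = I*sqrt(345770)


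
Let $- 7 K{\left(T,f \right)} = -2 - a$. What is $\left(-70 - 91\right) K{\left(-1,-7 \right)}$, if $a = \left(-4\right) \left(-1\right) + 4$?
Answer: $-230$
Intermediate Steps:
$a = 8$ ($a = 4 + 4 = 8$)
$K{\left(T,f \right)} = \frac{10}{7}$ ($K{\left(T,f \right)} = - \frac{-2 - 8}{7} = \left(- \frac{1}{7}\right) \left(-10\right) = \frac{10}{7}$)
$\left(-70 - 91\right) K{\left(-1,-7 \right)} = \left(-70 - 91\right) \frac{10}{7} = \left(-161\right) \frac{10}{7} = -230$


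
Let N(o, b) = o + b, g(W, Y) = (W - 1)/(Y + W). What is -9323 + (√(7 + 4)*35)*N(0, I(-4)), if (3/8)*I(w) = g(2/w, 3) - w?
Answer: -9323 + 952*√11/3 ≈ -8270.5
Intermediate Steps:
g(W, Y) = (-1 + W)/(W + Y)
I(w) = -8*w/3 + 8*(-1 + 2/w)/(3*(3 + 2/w)) (I(w) = 8*((-1 + 2/w)/(2/w + 3) - w)/3 = 8*((-1 + 2/w)/(3 + 2/w) - w)/3 = 8*(-w + (-1 + 2/w)/(3 + 2/w))/3 = -8*w/3 + 8*(-1 + 2/w)/(3*(3 + 2/w)))
N(o, b) = b + o
-9323 + (√(7 + 4)*35)*N(0, I(-4)) = -9323 + (√(7 + 4)*35)*(8*(2 - 3*(-4) - 3*(-4)²)/(3*(2 + 3*(-4))) + 0) = -9323 + (√11*35)*(8*(2 + 12 - 3*16)/(3*(2 - 12)) + 0) = -9323 + (35*√11)*((8/3)*(2 + 12 - 48)/(-10) + 0) = -9323 + (35*√11)*((8/3)*(-⅒)*(-34) + 0) = -9323 + (35*√11)*(136/15 + 0) = -9323 + (35*√11)*(136/15) = -9323 + 952*√11/3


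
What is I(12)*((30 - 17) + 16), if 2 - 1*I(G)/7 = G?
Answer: -2030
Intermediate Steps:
I(G) = 14 - 7*G
I(12)*((30 - 17) + 16) = (14 - 7*12)*((30 - 17) + 16) = (14 - 84)*(13 + 16) = -70*29 = -2030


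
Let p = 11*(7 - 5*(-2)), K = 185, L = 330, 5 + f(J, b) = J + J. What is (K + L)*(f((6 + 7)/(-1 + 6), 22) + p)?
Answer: 96408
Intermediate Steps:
f(J, b) = -5 + 2*J (f(J, b) = -5 + (J + J) = -5 + 2*J)
p = 187 (p = 11*(7 + 10) = 11*17 = 187)
(K + L)*(f((6 + 7)/(-1 + 6), 22) + p) = (185 + 330)*((-5 + 2*((6 + 7)/(-1 + 6))) + 187) = 515*((-5 + 2*(13/5)) + 187) = 515*((-5 + 26/5) + 187) = 515*(1/5 + 187) = 515*(936/5) = 96408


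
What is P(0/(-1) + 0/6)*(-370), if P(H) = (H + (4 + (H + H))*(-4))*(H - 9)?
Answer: -53280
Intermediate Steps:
P(H) = (-16 - 7*H)*(-9 + H) (P(H) = (H + (4 + 2*H)*(-4))*(-9 + H) = (H + (-16 - 8*H))*(-9 + H) = (-16 - 7*H)*(-9 + H))
P(0/(-1) + 0/6)*(-370) = (144 - 7*(0/(-1) + 0/6)² + 47*(0/(-1) + 0/6))*(-370) = (144 - 7*(0*(-1) + 0*(⅙))² + 47*(0*(-1) + 0*(⅙)))*(-370) = (144 - 7*(0 + 0)² + 47*(0 + 0))*(-370) = (144 - 7*0² + 47*0)*(-370) = (144 - 7*0 + 0)*(-370) = (144 + 0 + 0)*(-370) = 144*(-370) = -53280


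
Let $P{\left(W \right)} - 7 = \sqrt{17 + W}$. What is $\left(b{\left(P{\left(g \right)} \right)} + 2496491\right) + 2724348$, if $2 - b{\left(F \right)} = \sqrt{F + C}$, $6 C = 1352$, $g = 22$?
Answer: $5220841 - \frac{\sqrt{2091 + 9 \sqrt{39}}}{3} \approx 5.2208 \cdot 10^{6}$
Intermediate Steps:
$C = \frac{676}{3}$ ($C = \frac{1}{6} \cdot 1352 = \frac{676}{3} \approx 225.33$)
$P{\left(W \right)} = 7 + \sqrt{17 + W}$
$b{\left(F \right)} = 2 - \sqrt{\frac{676}{3} + F}$ ($b{\left(F \right)} = 2 - \sqrt{F + \frac{676}{3}} = 2 - \sqrt{\frac{676}{3} + F}$)
$\left(b{\left(P{\left(g \right)} \right)} + 2496491\right) + 2724348 = \left(\left(2 - \frac{\sqrt{2028 + 9 \left(7 + \sqrt{17 + 22}\right)}}{3}\right) + 2496491\right) + 2724348 = \left(\left(2 - \frac{\sqrt{2028 + 9 \left(7 + \sqrt{39}\right)}}{3}\right) + 2496491\right) + 2724348 = \left(\left(2 - \frac{\sqrt{2028 + \left(63 + 9 \sqrt{39}\right)}}{3}\right) + 2496491\right) + 2724348 = \left(\left(2 - \frac{\sqrt{2091 + 9 \sqrt{39}}}{3}\right) + 2496491\right) + 2724348 = \left(2496493 - \frac{\sqrt{2091 + 9 \sqrt{39}}}{3}\right) + 2724348 = 5220841 - \frac{\sqrt{2091 + 9 \sqrt{39}}}{3}$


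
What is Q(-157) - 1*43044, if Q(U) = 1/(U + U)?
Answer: -13515817/314 ≈ -43044.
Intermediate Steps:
Q(U) = 1/(2*U)
Q(-157) - 1*43044 = (½)/(-157) - 1*43044 = (½)*(-1/157) - 43044 = -1/314 - 43044 = -13515817/314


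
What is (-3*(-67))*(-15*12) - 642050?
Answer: -678230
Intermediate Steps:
(-3*(-67))*(-15*12) - 642050 = 201*(-180) - 642050 = -36180 - 642050 = -678230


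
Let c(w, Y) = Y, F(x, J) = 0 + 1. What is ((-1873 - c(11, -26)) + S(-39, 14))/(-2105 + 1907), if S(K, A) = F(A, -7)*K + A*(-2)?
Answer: 29/3 ≈ 9.6667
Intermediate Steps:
F(x, J) = 1
S(K, A) = K - 2*A (S(K, A) = 1*K + A*(-2) = K - 2*A)
((-1873 - c(11, -26)) + S(-39, 14))/(-2105 + 1907) = ((-1873 - 1*(-26)) + (-39 - 2*14))/(-2105 + 1907) = ((-1873 + 26) + (-39 - 28))/(-198) = (-1847 - 67)*(-1/198) = -1914*(-1/198) = 29/3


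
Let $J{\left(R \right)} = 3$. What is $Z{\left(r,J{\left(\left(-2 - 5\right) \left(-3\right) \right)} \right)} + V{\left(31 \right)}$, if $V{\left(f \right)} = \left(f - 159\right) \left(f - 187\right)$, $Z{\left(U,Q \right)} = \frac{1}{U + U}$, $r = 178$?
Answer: $\frac{7108609}{356} \approx 19968.0$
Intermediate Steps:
$Z{\left(U,Q \right)} = \frac{1}{2 U}$
$V{\left(f \right)} = \left(-187 + f\right) \left(-159 + f\right)$ ($V{\left(f \right)} = \left(-159 + f\right) \left(-187 + f\right) = \left(-187 + f\right) \left(-159 + f\right)$)
$Z{\left(r,J{\left(\left(-2 - 5\right) \left(-3\right) \right)} \right)} + V{\left(31 \right)} = \frac{1}{2 \cdot 178} + \left(29733 + 31^{2} - 10726\right) = \frac{1}{2} \cdot \frac{1}{178} + \left(29733 + 961 - 10726\right) = \frac{1}{356} + 19968 = \frac{7108609}{356}$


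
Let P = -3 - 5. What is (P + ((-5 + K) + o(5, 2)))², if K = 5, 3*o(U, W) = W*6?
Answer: 16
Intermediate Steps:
o(U, W) = 2*W (o(U, W) = (W*6)/3 = (6*W)/3 = 2*W)
P = -8
(P + ((-5 + K) + o(5, 2)))² = (-8 + ((-5 + 5) + 2*2))² = (-8 + (0 + 4))² = (-8 + 4)² = (-4)² = 16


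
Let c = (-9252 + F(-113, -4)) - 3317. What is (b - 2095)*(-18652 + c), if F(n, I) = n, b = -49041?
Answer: 1602295424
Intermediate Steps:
c = -12682 (c = (-9252 - 113) - 3317 = -9365 - 3317 = -12682)
(b - 2095)*(-18652 + c) = (-49041 - 2095)*(-18652 - 12682) = -51136*(-31334) = 1602295424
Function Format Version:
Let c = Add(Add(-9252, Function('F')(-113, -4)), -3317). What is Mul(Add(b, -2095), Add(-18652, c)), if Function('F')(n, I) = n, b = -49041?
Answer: 1602295424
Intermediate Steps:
c = -12682 (c = Add(Add(-9252, -113), -3317) = Add(-9365, -3317) = -12682)
Mul(Add(b, -2095), Add(-18652, c)) = Mul(Add(-49041, -2095), Add(-18652, -12682)) = Mul(-51136, -31334) = 1602295424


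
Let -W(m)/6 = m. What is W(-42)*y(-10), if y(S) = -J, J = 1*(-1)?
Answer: 252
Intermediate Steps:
J = -1
W(m) = -6*m
y(S) = 1 (y(S) = -1*(-1) = 1)
W(-42)*y(-10) = -6*(-42)*1 = 252*1 = 252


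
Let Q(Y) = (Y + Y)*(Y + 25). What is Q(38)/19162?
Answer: 2394/9581 ≈ 0.24987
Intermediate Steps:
Q(Y) = 2*Y*(25 + Y) (Q(Y) = (2*Y)*(25 + Y) = 2*Y*(25 + Y))
Q(38)/19162 = (2*38*(25 + 38))/19162 = (2*38*63)*(1/19162) = 4788*(1/19162) = 2394/9581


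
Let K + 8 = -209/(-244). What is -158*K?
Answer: 137697/122 ≈ 1128.7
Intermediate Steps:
K = -1743/244 (K = -8 - 209/(-244) = -8 - 209*(-1/244) = -8 + 209/244 = -1743/244 ≈ -7.1434)
-158*K = -158*(-1743/244) = 137697/122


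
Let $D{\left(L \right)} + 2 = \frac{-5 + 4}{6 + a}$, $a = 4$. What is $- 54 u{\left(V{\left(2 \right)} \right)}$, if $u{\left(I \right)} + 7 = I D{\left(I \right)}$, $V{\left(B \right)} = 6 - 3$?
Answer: $\frac{3591}{5} \approx 718.2$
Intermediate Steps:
$D{\left(L \right)} = - \frac{21}{10}$ ($D{\left(L \right)} = -2 + \frac{-5 + 4}{6 + 4} = -2 - \frac{1}{10} = - \frac{21}{10}$)
$V{\left(B \right)} = 3$ ($V{\left(B \right)} = 6 - 3 = 3$)
$u{\left(I \right)} = -7 - \frac{21 I}{10}$ ($u{\left(I \right)} = -7 + I \left(- \frac{21}{10}\right) = -7 - \frac{21 I}{10}$)
$- 54 u{\left(V{\left(2 \right)} \right)} = - 54 \left(-7 - \frac{63}{10}\right) = \left(-54\right) \left(- \frac{133}{10}\right) = \frac{3591}{5}$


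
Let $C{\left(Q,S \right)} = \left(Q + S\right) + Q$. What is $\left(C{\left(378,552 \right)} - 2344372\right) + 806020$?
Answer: $-1537044$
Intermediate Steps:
$C{\left(Q,S \right)} = S + 2 Q$
$\left(C{\left(378,552 \right)} - 2344372\right) + 806020 = \left(\left(552 + 2 \cdot 378\right) - 2344372\right) + 806020 = \left(\left(552 + 756\right) - 2344372\right) + 806020 = \left(1308 - 2344372\right) + 806020 = -2343064 + 806020 = -1537044$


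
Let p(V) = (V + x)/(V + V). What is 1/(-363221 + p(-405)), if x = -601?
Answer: -405/147104002 ≈ -2.7532e-6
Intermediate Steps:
p(V) = (-601 + V)/(2*V) (p(V) = (V - 601)/(V + V) = (-601 + V)/((2*V)) = (-601 + V)*(1/(2*V)) = (-601 + V)/(2*V))
1/(-363221 + p(-405)) = 1/(-363221 + (½)*(-601 - 405)/(-405)) = 1/(-363221 + (½)*(-1/405)*(-1006)) = 1/(-363221 + 503/405) = 1/(-147104002/405) = -405/147104002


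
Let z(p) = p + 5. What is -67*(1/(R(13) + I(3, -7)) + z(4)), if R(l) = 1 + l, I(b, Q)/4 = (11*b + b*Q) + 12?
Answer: -66397/110 ≈ -603.61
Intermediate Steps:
I(b, Q) = 48 + 44*b + 4*Q*b (I(b, Q) = 4*((11*b + b*Q) + 12) = 4*((11*b + Q*b) + 12) = 4*(12 + 11*b + Q*b) = 48 + 44*b + 4*Q*b)
z(p) = 5 + p
-67*(1/(R(13) + I(3, -7)) + z(4)) = -67*(1/((1 + 13) + (48 + 44*3 + 4*(-7)*3)) + (5 + 4)) = -67*(1/(14 + (48 + 132 - 84)) + 9) = -67*(1/(14 + 96) + 9) = -67*(1/110 + 9) = -67*991/110 = -66397/110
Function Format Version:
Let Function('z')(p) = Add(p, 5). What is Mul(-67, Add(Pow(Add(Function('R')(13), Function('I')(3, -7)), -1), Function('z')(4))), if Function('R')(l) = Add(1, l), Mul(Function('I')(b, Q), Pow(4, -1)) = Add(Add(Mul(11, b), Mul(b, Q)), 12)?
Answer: Rational(-66397, 110) ≈ -603.61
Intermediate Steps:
Function('I')(b, Q) = Add(48, Mul(44, b), Mul(4, Q, b)) (Function('I')(b, Q) = Mul(4, Add(Add(Mul(11, b), Mul(b, Q)), 12)) = Mul(4, Add(Add(Mul(11, b), Mul(Q, b)), 12)) = Mul(4, Add(12, Mul(11, b), Mul(Q, b))) = Add(48, Mul(44, b), Mul(4, Q, b)))
Function('z')(p) = Add(5, p)
Mul(-67, Add(Pow(Add(Function('R')(13), Function('I')(3, -7)), -1), Function('z')(4))) = Mul(-67, Add(Pow(Add(Add(1, 13), Add(48, Mul(44, 3), Mul(4, -7, 3))), -1), Add(5, 4))) = Mul(-67, Add(Pow(Add(14, Add(48, 132, -84)), -1), 9)) = Mul(-67, Add(Pow(Add(14, 96), -1), 9)) = Mul(-67, Add(Pow(110, -1), 9)) = Mul(-67, Add(Rational(1, 110), 9)) = Mul(-67, Rational(991, 110)) = Rational(-66397, 110)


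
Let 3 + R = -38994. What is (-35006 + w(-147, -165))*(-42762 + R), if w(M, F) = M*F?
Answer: 878991009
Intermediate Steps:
R = -38997 (R = -3 - 38994 = -38997)
w(M, F) = F*M
(-35006 + w(-147, -165))*(-42762 + R) = (-35006 - 165*(-147))*(-42762 - 38997) = (-35006 + 24255)*(-81759) = -10751*(-81759) = 878991009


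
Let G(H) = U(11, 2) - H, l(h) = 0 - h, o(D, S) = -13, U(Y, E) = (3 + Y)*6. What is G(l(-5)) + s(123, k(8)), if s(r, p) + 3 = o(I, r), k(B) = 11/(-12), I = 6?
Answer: 63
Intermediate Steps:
U(Y, E) = 18 + 6*Y
k(B) = -11/12 (k(B) = 11*(-1/12) = -11/12)
l(h) = -h
G(H) = 84 - H (G(H) = (18 + 6*11) - H = (18 + 66) - H = 84 - H)
s(r, p) = -16 (s(r, p) = -3 - 13 = -16)
G(l(-5)) + s(123, k(8)) = (84 - (-1)*(-5)) - 16 = (84 - 1*5) - 16 = (84 - 5) - 16 = 79 - 16 = 63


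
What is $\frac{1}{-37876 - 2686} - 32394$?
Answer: $- \frac{1313965429}{40562} \approx -32394.0$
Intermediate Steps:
$\frac{1}{-37876 - 2686} - 32394 = \frac{1}{-40562} - 32394 = - \frac{1}{40562} - 32394 = - \frac{1313965429}{40562}$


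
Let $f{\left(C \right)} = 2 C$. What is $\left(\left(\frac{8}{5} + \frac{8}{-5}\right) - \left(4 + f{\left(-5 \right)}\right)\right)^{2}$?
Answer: $36$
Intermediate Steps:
$\left(\left(\frac{8}{5} + \frac{8}{-5}\right) - \left(4 + f{\left(-5 \right)}\right)\right)^{2} = \left(\left(\frac{8}{5} + \frac{8}{-5}\right) - \left(4 + 2 \left(-5\right)\right)\right)^{2} = \left(\left(8 \cdot \frac{1}{5} + 8 \left(- \frac{1}{5}\right)\right) - -6\right)^{2} = \left(\left(\frac{8}{5} - \frac{8}{5}\right) + \left(-4 + 10\right)\right)^{2} = \left(0 + 6\right)^{2} = 6^{2} = 36$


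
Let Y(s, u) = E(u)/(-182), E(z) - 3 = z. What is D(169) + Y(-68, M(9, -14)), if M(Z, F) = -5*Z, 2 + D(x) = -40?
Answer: -543/13 ≈ -41.769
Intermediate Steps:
E(z) = 3 + z
D(x) = -42 (D(x) = -2 - 40 = -42)
Y(s, u) = -3/182 - u/182 (Y(s, u) = (3 + u)/(-182) = (3 + u)*(-1/182) = -3/182 - u/182)
D(169) + Y(-68, M(9, -14)) = -42 + (-3/182 - (-5)*9/182) = -42 + (-3/182 - 1/182*(-45)) = -42 + (-3/182 + 45/182) = -42 + 3/13 = -543/13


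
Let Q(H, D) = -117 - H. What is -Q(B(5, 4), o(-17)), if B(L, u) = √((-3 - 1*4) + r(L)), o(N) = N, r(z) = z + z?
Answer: 117 + √3 ≈ 118.73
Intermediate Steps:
r(z) = 2*z
B(L, u) = √(-7 + 2*L) (B(L, u) = √((-3 - 1*4) + 2*L) = √((-3 - 4) + 2*L) = √(-7 + 2*L))
-Q(B(5, 4), o(-17)) = -(-117 - √(-7 + 2*5)) = -(-117 - √(-7 + 10)) = -(-117 - √3) = 117 + √3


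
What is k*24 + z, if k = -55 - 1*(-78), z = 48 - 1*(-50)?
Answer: 650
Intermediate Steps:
z = 98 (z = 48 + 50 = 98)
k = 23 (k = -55 + 78 = 23)
k*24 + z = 23*24 + 98 = 552 + 98 = 650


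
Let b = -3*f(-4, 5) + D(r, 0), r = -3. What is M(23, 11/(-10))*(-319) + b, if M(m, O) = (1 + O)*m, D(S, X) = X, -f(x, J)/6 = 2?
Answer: 7697/10 ≈ 769.70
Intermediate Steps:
f(x, J) = -12 (f(x, J) = -6*2 = -12)
M(m, O) = m*(1 + O)
b = 36 (b = -3*(-12) + 0 = 36 + 0 = 36)
M(23, 11/(-10))*(-319) + b = (23*(1 + 11/(-10)))*(-319) + 36 = (23*(1 + 11*(-1/10)))*(-319) + 36 = (23*(1 - 11/10))*(-319) + 36 = (23*(-1/10))*(-319) + 36 = -23/10*(-319) + 36 = 7337/10 + 36 = 7697/10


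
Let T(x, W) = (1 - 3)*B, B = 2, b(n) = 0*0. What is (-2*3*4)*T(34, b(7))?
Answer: 96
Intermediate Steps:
b(n) = 0
T(x, W) = -4 (T(x, W) = (1 - 3)*2 = -2*2 = -4)
(-2*3*4)*T(34, b(7)) = (-2*3*4)*(-4) = -6*4*(-4) = -24*(-4) = 96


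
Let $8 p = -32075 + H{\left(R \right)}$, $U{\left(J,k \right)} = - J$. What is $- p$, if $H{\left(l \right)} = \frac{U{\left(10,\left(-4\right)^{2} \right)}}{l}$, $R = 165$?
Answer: $\frac{1058477}{264} \approx 4009.4$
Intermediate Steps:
$H{\left(l \right)} = - \frac{10}{l}$ ($H{\left(l \right)} = \frac{\left(-1\right) 10}{l} = - \frac{10}{l}$)
$p = - \frac{1058477}{264}$ ($p = \frac{-32075 - \frac{10}{165}}{8} = \frac{-32075 - \frac{2}{33}}{8} = \frac{1}{8} \left(- \frac{1058477}{33}\right) = - \frac{1058477}{264} \approx -4009.4$)
$- p = \left(-1\right) \left(- \frac{1058477}{264}\right) = \frac{1058477}{264}$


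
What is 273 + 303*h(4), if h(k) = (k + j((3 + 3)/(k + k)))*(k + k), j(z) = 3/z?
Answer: 19665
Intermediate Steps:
h(k) = 4*k**2 (h(k) = (k + 3/(((3 + 3)/(k + k))))*(k + k) = (k + 3/((6/((2*k)))))*(2*k) = (k + 3/((6*(1/(2*k)))))*(2*k) = (k + 3/((3/k)))*(2*k) = (k + 3*(k/3))*(2*k) = (k + k)*(2*k) = (2*k)*(2*k) = 4*k**2)
273 + 303*h(4) = 273 + 303*(4*4**2) = 273 + 303*(4*16) = 273 + 303*64 = 273 + 19392 = 19665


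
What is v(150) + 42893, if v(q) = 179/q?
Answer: 6434129/150 ≈ 42894.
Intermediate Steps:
v(150) + 42893 = 179/150 + 42893 = 6434129/150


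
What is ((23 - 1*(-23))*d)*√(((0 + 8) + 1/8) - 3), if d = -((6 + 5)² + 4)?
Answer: -2875*√82/2 ≈ -13017.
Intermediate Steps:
d = -125 (d = -(11² + 4) = -(121 + 4) = -1*125 = -125)
((23 - 1*(-23))*d)*√(((0 + 8) + 1/8) - 3) = ((23 - 1*(-23))*(-125))*√(((0 + 8) + 1/8) - 3) = ((23 + 23)*(-125))*√((8 + ⅛) - 3) = (46*(-125))*√(65/8 - 3) = -2875*√82/2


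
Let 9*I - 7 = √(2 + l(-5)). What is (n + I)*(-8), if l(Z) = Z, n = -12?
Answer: 808/9 - 8*I*√3/9 ≈ 89.778 - 1.5396*I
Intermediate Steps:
I = 7/9 + I*√3/9 (I = 7/9 + √(2 - 5)/9 = 7/9 + √(-3)/9 = 7/9 + (I*√3)/9 = 7/9 + I*√3/9 ≈ 0.77778 + 0.19245*I)
(n + I)*(-8) = (-12 + (7/9 + I*√3/9))*(-8) = (-101/9 + I*√3/9)*(-8) = 808/9 - 8*I*√3/9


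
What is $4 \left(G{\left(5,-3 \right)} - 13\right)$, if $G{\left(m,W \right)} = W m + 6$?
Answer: $-88$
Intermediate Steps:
$G{\left(m,W \right)} = 6 + W m$
$4 \left(G{\left(5,-3 \right)} - 13\right) = 4 \left(\left(6 - 15\right) - 13\right) = 4 \left(-9 - 13\right) = 4 \left(-22\right) = -88$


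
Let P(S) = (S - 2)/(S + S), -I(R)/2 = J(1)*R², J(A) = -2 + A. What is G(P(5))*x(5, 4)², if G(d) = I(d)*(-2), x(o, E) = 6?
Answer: -324/25 ≈ -12.960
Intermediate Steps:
I(R) = 2*R² (I(R) = -2*(-2 + 1)*R² = -(-2)*R² = 2*R²)
P(S) = (-2 + S)/(2*S) (P(S) = (-2 + S)/((2*S)) = (-2 + S)*(1/(2*S)) = (-2 + S)/(2*S))
G(d) = -4*d² (G(d) = (2*d²)*(-2) = -4*d²)
G(P(5))*x(5, 4)² = -4*(-2 + 5)²/100*6² = -4*((½)*(⅕)*3)²*36 = -4*(3/10)²*36 = -4*9/100*36 = -9/25*36 = -324/25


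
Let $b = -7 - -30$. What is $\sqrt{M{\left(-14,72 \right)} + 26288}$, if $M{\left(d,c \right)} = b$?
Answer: $\sqrt{26311} \approx 162.21$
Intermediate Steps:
$b = 23$ ($b = -7 + 30 = 23$)
$M{\left(d,c \right)} = 23$
$\sqrt{M{\left(-14,72 \right)} + 26288} = \sqrt{23 + 26288} = \sqrt{26311}$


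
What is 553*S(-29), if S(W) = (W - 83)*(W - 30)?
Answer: 3654224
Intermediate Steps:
S(W) = (-83 + W)*(-30 + W)
553*S(-29) = 553*(2490 + (-29)**2 - 113*(-29)) = 553*(2490 + 841 + 3277) = 553*6608 = 3654224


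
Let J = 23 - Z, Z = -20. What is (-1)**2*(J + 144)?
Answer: 187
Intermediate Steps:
J = 43 (J = 23 - 1*(-20) = 23 + 20 = 43)
(-1)**2*(J + 144) = (-1)**2*(43 + 144) = 1*187 = 187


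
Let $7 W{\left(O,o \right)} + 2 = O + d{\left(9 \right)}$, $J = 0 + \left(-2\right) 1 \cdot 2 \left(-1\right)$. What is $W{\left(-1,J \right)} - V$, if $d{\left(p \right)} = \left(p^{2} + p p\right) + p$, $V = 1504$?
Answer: $-1480$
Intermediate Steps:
$J = 4$ ($J = 0 + \left(-2\right) 2 \left(-1\right) = 0 - -4 = 0 + 4 = 4$)
$d{\left(p \right)} = p + 2 p^{2}$ ($d{\left(p \right)} = \left(p^{2} + p^{2}\right) + p = 2 p^{2} + p = p + 2 p^{2}$)
$W{\left(O,o \right)} = \frac{169}{7} + \frac{O}{7}$ ($W{\left(O,o \right)} = - \frac{2}{7} + \frac{O + 9 \left(1 + 2 \cdot 9\right)}{7} = - \frac{2}{7} + \frac{O + 9 \left(1 + 18\right)}{7} = - \frac{2}{7} + \frac{O + 9 \cdot 19}{7} = - \frac{2}{7} + \frac{O + 171}{7} = - \frac{2}{7} + \frac{171 + O}{7} = - \frac{2}{7} + \left(\frac{171}{7} + \frac{O}{7}\right) = \frac{169}{7} + \frac{O}{7}$)
$W{\left(-1,J \right)} - V = \left(\frac{169}{7} + \frac{1}{7} \left(-1\right)\right) - 1504 = \left(\frac{169}{7} - \frac{1}{7}\right) - 1504 = 24 - 1504 = -1480$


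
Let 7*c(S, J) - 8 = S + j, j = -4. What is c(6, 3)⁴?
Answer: 10000/2401 ≈ 4.1649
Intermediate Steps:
c(S, J) = 4/7 + S/7 (c(S, J) = 8/7 + (S - 4)/7 = 8/7 + (-4 + S)/7 = 8/7 + (-4/7 + S/7) = 4/7 + S/7)
c(6, 3)⁴ = (4/7 + (⅐)*6)⁴ = (4/7 + 6/7)⁴ = (10/7)⁴ = 10000/2401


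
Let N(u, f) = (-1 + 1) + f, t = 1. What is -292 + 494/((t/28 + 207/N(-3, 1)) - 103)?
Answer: -836764/2913 ≈ -287.25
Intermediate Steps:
N(u, f) = f (N(u, f) = 0 + f = f)
-292 + 494/((t/28 + 207/N(-3, 1)) - 103) = -292 + 494/((1/28 + 207/1) - 103) = -292 + 494/((1*(1/28) + 207*1) - 103) = -292 + 494/((1/28 + 207) - 103) = -292 + 494/(5797/28 - 103) = -292 + 494/(2913/28) = -292 + (28/2913)*494 = -292 + 13832/2913 = -836764/2913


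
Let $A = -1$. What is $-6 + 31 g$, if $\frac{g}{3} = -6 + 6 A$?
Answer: $-1122$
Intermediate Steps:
$g = -36$ ($g = 3 \left(-6 + 6 \left(-1\right)\right) = 3 \left(-6 - 6\right) = 3 \left(-12\right) = -36$)
$-6 + 31 g = -6 + 31 \left(-36\right) = -6 - 1116 = -1122$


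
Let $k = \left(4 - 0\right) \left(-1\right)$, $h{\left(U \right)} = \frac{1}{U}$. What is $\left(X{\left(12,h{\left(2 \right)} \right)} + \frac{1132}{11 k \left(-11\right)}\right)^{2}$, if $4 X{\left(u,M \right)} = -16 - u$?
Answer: $\frac{318096}{14641} \approx 21.726$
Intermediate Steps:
$X{\left(u,M \right)} = -4 - \frac{u}{4}$ ($X{\left(u,M \right)} = \frac{-16 - u}{4} = -4 - \frac{u}{4}$)
$k = -4$ ($k = \left(4 + 0\right) \left(-1\right) = 4 \left(-1\right) = -4$)
$\left(X{\left(12,h{\left(2 \right)} \right)} + \frac{1132}{11 k \left(-11\right)}\right)^{2} = \left(\left(-4 - 3\right) + \frac{1132}{11 \left(-4\right) \left(-11\right)}\right)^{2} = \left(\left(-4 - 3\right) + \frac{1132}{\left(-44\right) \left(-11\right)}\right)^{2} = \left(-7 + \frac{1132}{484}\right)^{2} = \left(-7 + 1132 \cdot \frac{1}{484}\right)^{2} = \left(-7 + \frac{283}{121}\right)^{2} = \left(- \frac{564}{121}\right)^{2} = \frac{318096}{14641}$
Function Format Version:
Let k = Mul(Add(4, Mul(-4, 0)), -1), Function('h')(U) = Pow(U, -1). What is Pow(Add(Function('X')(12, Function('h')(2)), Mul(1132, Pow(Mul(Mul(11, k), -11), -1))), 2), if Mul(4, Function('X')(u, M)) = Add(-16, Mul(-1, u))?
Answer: Rational(318096, 14641) ≈ 21.726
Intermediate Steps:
Function('X')(u, M) = Add(-4, Mul(Rational(-1, 4), u)) (Function('X')(u, M) = Mul(Rational(1, 4), Add(-16, Mul(-1, u))) = Add(-4, Mul(Rational(-1, 4), u)))
k = -4 (k = Mul(Add(4, 0), -1) = Mul(4, -1) = -4)
Pow(Add(Function('X')(12, Function('h')(2)), Mul(1132, Pow(Mul(Mul(11, k), -11), -1))), 2) = Pow(Add(Add(-4, Mul(Rational(-1, 4), 12)), Mul(1132, Pow(Mul(Mul(11, -4), -11), -1))), 2) = Pow(Add(Add(-4, -3), Mul(1132, Pow(Mul(-44, -11), -1))), 2) = Pow(Add(-7, Mul(1132, Pow(484, -1))), 2) = Pow(Add(-7, Mul(1132, Rational(1, 484))), 2) = Pow(Add(-7, Rational(283, 121)), 2) = Pow(Rational(-564, 121), 2) = Rational(318096, 14641)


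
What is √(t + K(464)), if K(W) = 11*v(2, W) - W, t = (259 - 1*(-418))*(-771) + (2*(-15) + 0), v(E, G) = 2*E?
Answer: I*√522417 ≈ 722.78*I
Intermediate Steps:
t = -521997 (t = (259 + 418)*(-771) + (-30 + 0) = 677*(-771) - 30 = -521967 - 30 = -521997)
K(W) = 44 - W (K(W) = 11*(2*2) - W = 11*4 - W = 44 - W)
√(t + K(464)) = √(-521997 + (44 - 1*464)) = √(-521997 + (44 - 464)) = √(-521997 - 420) = √(-522417) = I*√522417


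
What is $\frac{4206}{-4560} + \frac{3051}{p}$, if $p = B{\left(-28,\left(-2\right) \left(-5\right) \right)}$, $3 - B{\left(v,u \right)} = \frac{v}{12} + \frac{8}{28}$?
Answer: $\frac{24309827}{40280} \approx 603.52$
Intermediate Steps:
$B{\left(v,u \right)} = \frac{19}{7} - \frac{v}{12}$ ($B{\left(v,u \right)} = 3 - \left(\frac{v}{12} + \frac{8}{28}\right) = 3 - \left(v \frac{1}{12} + 8 \cdot \frac{1}{28}\right) = 3 - \left(\frac{v}{12} + \frac{2}{7}\right) = 3 - \left(\frac{2}{7} + \frac{v}{12}\right) = \frac{19}{7} - \frac{v}{12}$)
$p = \frac{106}{21}$ ($p = \frac{19}{7} - - \frac{7}{3} = \frac{19}{7} + \frac{7}{3} = \frac{106}{21} \approx 5.0476$)
$\frac{4206}{-4560} + \frac{3051}{p} = \frac{4206}{-4560} + \frac{3051}{\frac{106}{21}} = 4206 \left(- \frac{1}{4560}\right) + 3051 \cdot \frac{21}{106} = - \frac{701}{760} + \frac{64071}{106} = \frac{24309827}{40280}$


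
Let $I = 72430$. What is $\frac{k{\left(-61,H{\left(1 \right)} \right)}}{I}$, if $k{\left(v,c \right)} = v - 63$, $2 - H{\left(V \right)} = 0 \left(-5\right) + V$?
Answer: $- \frac{62}{36215} \approx -0.001712$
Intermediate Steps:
$H{\left(V \right)} = 2 - V$ ($H{\left(V \right)} = 2 - \left(0 \left(-5\right) + V\right) = 2 - \left(0 + V\right) = 2 - V$)
$k{\left(v,c \right)} = -63 + v$ ($k{\left(v,c \right)} = v - 63 = -63 + v$)
$\frac{k{\left(-61,H{\left(1 \right)} \right)}}{I} = \frac{-63 - 61}{72430} = \left(-124\right) \frac{1}{72430} = - \frac{62}{36215}$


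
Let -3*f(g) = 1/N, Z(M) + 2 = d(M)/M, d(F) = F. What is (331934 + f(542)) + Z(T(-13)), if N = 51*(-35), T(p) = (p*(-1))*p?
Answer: 1777501216/5355 ≈ 3.3193e+5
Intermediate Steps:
T(p) = -p**2 (T(p) = (-p)*p = -p**2)
Z(M) = -1 (Z(M) = -2 + M/M = -2 + 1 = -1)
N = -1785
f(g) = 1/5355 (f(g) = -1/3/(-1785) = -1/3*(-1/1785) = 1/5355)
(331934 + f(542)) + Z(T(-13)) = (331934 + 1/5355) - 1 = 1777506571/5355 - 1 = 1777501216/5355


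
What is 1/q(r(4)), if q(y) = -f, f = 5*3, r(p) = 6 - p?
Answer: -1/15 ≈ -0.066667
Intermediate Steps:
f = 15
q(y) = -15 (q(y) = -1*15 = -15)
1/q(r(4)) = 1/(-15) = -1/15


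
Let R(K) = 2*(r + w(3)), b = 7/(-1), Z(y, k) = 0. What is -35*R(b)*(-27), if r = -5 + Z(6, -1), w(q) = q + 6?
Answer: 7560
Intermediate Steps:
w(q) = 6 + q
r = -5 (r = -5 + 0 = -5)
b = -7 (b = 7*(-1) = -7)
R(K) = 8 (R(K) = 2*(-5 + (6 + 3)) = 2*(-5 + 9) = 2*4 = 8)
-35*R(b)*(-27) = -35*8*(-27) = -280*(-27) = 7560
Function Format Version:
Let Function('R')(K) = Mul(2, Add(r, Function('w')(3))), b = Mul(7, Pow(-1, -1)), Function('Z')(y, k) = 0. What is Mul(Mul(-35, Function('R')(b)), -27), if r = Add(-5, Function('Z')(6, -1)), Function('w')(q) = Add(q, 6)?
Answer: 7560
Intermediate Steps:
Function('w')(q) = Add(6, q)
r = -5 (r = Add(-5, 0) = -5)
b = -7 (b = Mul(7, -1) = -7)
Function('R')(K) = 8 (Function('R')(K) = Mul(2, Add(-5, Add(6, 3))) = Mul(2, Add(-5, 9)) = Mul(2, 4) = 8)
Mul(Mul(-35, Function('R')(b)), -27) = Mul(Mul(-35, 8), -27) = Mul(-280, -27) = 7560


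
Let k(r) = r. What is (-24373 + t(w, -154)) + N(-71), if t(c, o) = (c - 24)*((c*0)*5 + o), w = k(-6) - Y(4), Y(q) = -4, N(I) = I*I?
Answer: -15328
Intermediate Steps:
N(I) = I²
w = -2 (w = -6 - 1*(-4) = -6 + 4 = -2)
t(c, o) = o*(-24 + c) (t(c, o) = (-24 + c)*(0*5 + o) = (-24 + c)*(0 + o) = (-24 + c)*o = o*(-24 + c))
(-24373 + t(w, -154)) + N(-71) = (-24373 - 154*(-24 - 2)) + (-71)² = (-24373 - 154*(-26)) + 5041 = (-24373 + 4004) + 5041 = -20369 + 5041 = -15328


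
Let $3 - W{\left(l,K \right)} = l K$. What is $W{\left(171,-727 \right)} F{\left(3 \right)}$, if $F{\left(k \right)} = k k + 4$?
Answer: $1616160$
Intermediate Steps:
$W{\left(l,K \right)} = 3 - K l$ ($W{\left(l,K \right)} = 3 - l K = 3 - K l$)
$F{\left(k \right)} = 4 + k^{2}$ ($F{\left(k \right)} = k^{2} + 4 = 4 + k^{2}$)
$W{\left(171,-727 \right)} F{\left(3 \right)} = \left(3 - \left(-727\right) 171\right) \left(4 + 3^{2}\right) = \left(3 + 124317\right) \left(4 + 9\right) = 124320 \cdot 13 = 1616160$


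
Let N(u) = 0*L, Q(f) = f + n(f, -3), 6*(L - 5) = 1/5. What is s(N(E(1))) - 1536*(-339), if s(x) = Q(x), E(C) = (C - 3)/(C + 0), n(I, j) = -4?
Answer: 520700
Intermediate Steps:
L = 151/30 (L = 5 + (⅙)/5 = 5 + (⅙)*(⅕) = 5 + 1/30 = 151/30 ≈ 5.0333)
E(C) = (-3 + C)/C
Q(f) = -4 + f (Q(f) = f - 4 = -4 + f)
N(u) = 0 (N(u) = 0*(151/30) = 0)
s(x) = -4 + x
s(N(E(1))) - 1536*(-339) = (-4 + 0) - 1536*(-339) = -4 + 520704 = 520700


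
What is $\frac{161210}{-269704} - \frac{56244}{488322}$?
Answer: $- \frac{7824301783}{10975199724} \approx -0.71291$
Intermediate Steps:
$\frac{161210}{-269704} - \frac{56244}{488322} = 161210 \left(- \frac{1}{269704}\right) - \frac{9374}{81387} = - \frac{80605}{134852} - \frac{9374}{81387} = - \frac{7824301783}{10975199724}$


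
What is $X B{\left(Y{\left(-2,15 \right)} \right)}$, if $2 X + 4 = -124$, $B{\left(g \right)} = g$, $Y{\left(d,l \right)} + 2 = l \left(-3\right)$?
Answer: $3008$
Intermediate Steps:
$Y{\left(d,l \right)} = -2 - 3 l$ ($Y{\left(d,l \right)} = -2 + l \left(-3\right) = -2 - 3 l$)
$X = -64$ ($X = -2 + \frac{1}{2} \left(-124\right) = -2 - 62 = -64$)
$X B{\left(Y{\left(-2,15 \right)} \right)} = - 64 \left(-2 - 45\right) = \left(-64\right) \left(-47\right) = 3008$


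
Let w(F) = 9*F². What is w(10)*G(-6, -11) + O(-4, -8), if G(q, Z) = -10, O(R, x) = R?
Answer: -9004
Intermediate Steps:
w(10)*G(-6, -11) + O(-4, -8) = (9*10²)*(-10) - 4 = (9*100)*(-10) - 4 = 900*(-10) - 4 = -9000 - 4 = -9004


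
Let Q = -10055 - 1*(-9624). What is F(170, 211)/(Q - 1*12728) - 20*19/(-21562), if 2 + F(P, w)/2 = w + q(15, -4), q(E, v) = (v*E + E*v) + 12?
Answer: 322448/141867179 ≈ 0.0022729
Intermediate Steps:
q(E, v) = 12 + 2*E*v (q(E, v) = (E*v + E*v) + 12 = 2*E*v + 12 = 12 + 2*E*v)
F(P, w) = -220 + 2*w (F(P, w) = -4 + 2*(w + (12 + 2*15*(-4))) = -4 + 2*(w + (12 - 120)) = -4 + 2*(w - 108) = -4 + 2*(-108 + w) = -4 + (-216 + 2*w) = -220 + 2*w)
Q = -431 (Q = -10055 + 9624 = -431)
F(170, 211)/(Q - 1*12728) - 20*19/(-21562) = (-220 + 2*211)/(-431 - 1*12728) - 20*19/(-21562) = (-220 + 422)/(-431 - 12728) - 380*(-1/21562) = 202/(-13159) + 190/10781 = 202*(-1/13159) + 190/10781 = -202/13159 + 190/10781 = 322448/141867179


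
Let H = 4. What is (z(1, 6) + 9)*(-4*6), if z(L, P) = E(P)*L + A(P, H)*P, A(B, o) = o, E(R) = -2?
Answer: -744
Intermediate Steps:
z(L, P) = -2*L + 4*P
(z(1, 6) + 9)*(-4*6) = ((-2*1 + 4*6) + 9)*(-4*6) = ((-2 + 24) + 9)*(-24) = (22 + 9)*(-24) = 31*(-24) = -744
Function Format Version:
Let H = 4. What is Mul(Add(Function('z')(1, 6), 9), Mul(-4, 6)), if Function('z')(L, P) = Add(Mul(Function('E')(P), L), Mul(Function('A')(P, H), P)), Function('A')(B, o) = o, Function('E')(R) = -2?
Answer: -744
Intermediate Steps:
Function('z')(L, P) = Add(Mul(-2, L), Mul(4, P))
Mul(Add(Function('z')(1, 6), 9), Mul(-4, 6)) = Mul(Add(Add(Mul(-2, 1), Mul(4, 6)), 9), Mul(-4, 6)) = Mul(Add(Add(-2, 24), 9), -24) = Mul(Add(22, 9), -24) = Mul(31, -24) = -744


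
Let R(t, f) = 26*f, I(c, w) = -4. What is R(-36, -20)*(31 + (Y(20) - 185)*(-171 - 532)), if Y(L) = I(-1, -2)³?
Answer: -91040560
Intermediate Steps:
Y(L) = -64 (Y(L) = (-4)³ = -64)
R(-36, -20)*(31 + (Y(20) - 185)*(-171 - 532)) = (26*(-20))*(31 + (-64 - 185)*(-171 - 532)) = -520*(31 - 249*(-703)) = -520*(31 + 175047) = -520*175078 = -91040560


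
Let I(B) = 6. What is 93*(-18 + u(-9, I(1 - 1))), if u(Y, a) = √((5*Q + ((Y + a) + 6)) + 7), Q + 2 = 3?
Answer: -1674 + 93*√15 ≈ -1313.8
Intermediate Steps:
Q = 1 (Q = -2 + 3 = 1)
u(Y, a) = √(18 + Y + a) (u(Y, a) = √((5*1 + ((Y + a) + 6)) + 7) = √((5 + (6 + Y + a)) + 7) = √((11 + Y + a) + 7) = √(18 + Y + a))
93*(-18 + u(-9, I(1 - 1))) = 93*(-18 + √(18 - 9 + 6)) = 93*(-18 + √15) = -1674 + 93*√15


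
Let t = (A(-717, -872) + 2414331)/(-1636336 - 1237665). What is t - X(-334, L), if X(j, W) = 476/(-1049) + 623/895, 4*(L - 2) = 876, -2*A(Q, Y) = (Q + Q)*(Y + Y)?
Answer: -1746572719472/2698270208855 ≈ -0.64729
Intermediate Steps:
A(Q, Y) = -2*Q*Y (A(Q, Y) = -(Q + Q)*(Y + Y)/2 = -2*Q*2*Y/2 = -2*Q*Y)
L = 221 (L = 2 + (¼)*876 = 2 + 219 = 221)
t = -1163883/2874001 (t = (-2*(-717)*(-872) + 2414331)/(-1636336 - 1237665) = (-1250448 + 2414331)/(-2874001) = 1163883*(-1/2874001) = -1163883/2874001 ≈ -0.40497)
X(j, W) = 227507/938855 (X(j, W) = 476*(-1/1049) + 623*(1/895) = -476/1049 + 623/895 = 227507/938855)
t - X(-334, L) = -1163883/2874001 - 1*227507/938855 = -1163883/2874001 - 227507/938855 = -1746572719472/2698270208855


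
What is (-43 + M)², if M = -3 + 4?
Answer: 1764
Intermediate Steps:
M = 1
(-43 + M)² = (-43 + 1)² = (-42)² = 1764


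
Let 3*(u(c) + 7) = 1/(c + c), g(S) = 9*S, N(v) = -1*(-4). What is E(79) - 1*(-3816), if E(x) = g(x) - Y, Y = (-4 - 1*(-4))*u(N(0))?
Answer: 4527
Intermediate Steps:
N(v) = 4
u(c) = -7 + 1/(6*c) (u(c) = -7 + 1/(3*(c + c)) = -7 + 1/(3*((2*c))) = -7 + (1/(2*c))/3 = -7 + 1/(6*c))
Y = 0 (Y = (-4 - 1*(-4))*(-7 + (⅙)/4) = (-4 + 4)*(-7 + (⅙)*(¼)) = 0*(-7 + 1/24) = 0*(-167/24) = 0)
E(x) = 9*x (E(x) = 9*x - 1*0 = 9*x + 0 = 9*x)
E(79) - 1*(-3816) = 9*79 - 1*(-3816) = 711 + 3816 = 4527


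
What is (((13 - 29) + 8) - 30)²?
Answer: 1444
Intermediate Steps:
(((13 - 29) + 8) - 30)² = ((-16 + 8) - 30)² = (-8 - 30)² = (-38)² = 1444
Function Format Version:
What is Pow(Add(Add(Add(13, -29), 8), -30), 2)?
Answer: 1444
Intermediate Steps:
Pow(Add(Add(Add(13, -29), 8), -30), 2) = Pow(Add(Add(-16, 8), -30), 2) = Pow(Add(-8, -30), 2) = Pow(-38, 2) = 1444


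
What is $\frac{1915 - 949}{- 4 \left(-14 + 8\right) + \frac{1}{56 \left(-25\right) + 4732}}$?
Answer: $\frac{3218712}{79969} \approx 40.25$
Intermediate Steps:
$\frac{1915 - 949}{- 4 \left(-14 + 8\right) + \frac{1}{56 \left(-25\right) + 4732}} = \frac{966}{\left(-4\right) \left(-6\right) + \frac{1}{-1400 + 4732}} = \frac{966}{24 + \frac{1}{3332}} = \frac{966}{\frac{79969}{3332}} = 966 \cdot \frac{3332}{79969} = \frac{3218712}{79969}$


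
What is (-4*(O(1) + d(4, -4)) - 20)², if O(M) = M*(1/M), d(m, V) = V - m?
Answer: 64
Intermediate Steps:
O(M) = 1 (O(M) = M/M = 1)
(-4*(O(1) + d(4, -4)) - 20)² = (-4*(1 + (-4 - 1*4)) - 20)² = (-4*(1 + (-4 - 4)) - 20)² = (-4*(1 - 8) - 20)² = (-4*(-7) - 20)² = (28 - 20)² = 8² = 64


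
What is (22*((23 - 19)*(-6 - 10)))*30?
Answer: -42240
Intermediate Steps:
(22*((23 - 19)*(-6 - 10)))*30 = (22*(4*(-16)))*30 = (22*(-64))*30 = -1408*30 = -42240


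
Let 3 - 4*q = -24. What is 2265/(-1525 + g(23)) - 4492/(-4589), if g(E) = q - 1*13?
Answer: -2812568/5621525 ≈ -0.50032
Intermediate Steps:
q = 27/4 (q = ¾ - ¼*(-24) = ¾ + 6 = 27/4 ≈ 6.7500)
g(E) = -25/4 (g(E) = 27/4 - 1*13 = 27/4 - 13 = -25/4)
2265/(-1525 + g(23)) - 4492/(-4589) = 2265/(-1525 - 25/4) - 4492/(-4589) = 2265/(-6125/4) - 4492*(-1/4589) = 2265*(-4/6125) + 4492/4589 = -1812/1225 + 4492/4589 = -2812568/5621525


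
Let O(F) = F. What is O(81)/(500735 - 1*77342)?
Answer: 27/141131 ≈ 0.00019131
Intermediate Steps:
O(81)/(500735 - 1*77342) = 81/(500735 - 1*77342) = 81/(500735 - 77342) = 81/423393 = 81*(1/423393) = 27/141131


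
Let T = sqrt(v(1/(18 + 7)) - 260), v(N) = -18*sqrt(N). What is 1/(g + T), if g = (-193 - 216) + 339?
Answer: -175/12909 - I*sqrt(6590)/25818 ≈ -0.013556 - 0.0031443*I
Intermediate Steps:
g = -70 (g = -409 + 339 = -70)
T = I*sqrt(6590)/5 (T = sqrt(-18/sqrt(18 + 7) - 260) = sqrt(-18*sqrt(1/25) - 260) = sqrt(-18*1/5 - 260) = sqrt(-18/5 - 260) = sqrt(-1318/5) = I*sqrt(6590)/5 ≈ 16.236*I)
1/(g + T) = 1/(-70 + I*sqrt(6590)/5)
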